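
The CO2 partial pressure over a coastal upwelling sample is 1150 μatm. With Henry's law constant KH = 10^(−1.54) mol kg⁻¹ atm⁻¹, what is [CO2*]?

[CO2*] = 33.2 μmol/kg

KH = 10^(−1.54) = 2.884×10^-2 mol kg⁻¹ atm⁻¹
[CO2*] = KH · pCO2 = 2.884×10^-2 × 1150×10^-6 atm = 3.32×10^-5 mol/kg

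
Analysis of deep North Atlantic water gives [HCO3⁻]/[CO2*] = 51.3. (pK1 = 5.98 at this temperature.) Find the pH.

From K1 = [H⁺][HCO3⁻]/[CO2*]:  pH = pK1 + log₁₀([HCO3⁻]/[CO2*])
log₁₀(51.3) = +1.710
pH = 5.98 + (+1.710) = 7.69

pH = 7.69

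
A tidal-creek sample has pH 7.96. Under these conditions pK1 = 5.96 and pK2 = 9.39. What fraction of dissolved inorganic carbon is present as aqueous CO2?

α₀ = 1 / (1 + K1/[H⁺] + K1K2/[H⁺]²) = 1 / (1 + 10^+2.00 + 10^+0.57)
   = 1 / (1 + 100.00 + 3.7154) = 1/104.72 = 0.009550

α₀ = 0.00955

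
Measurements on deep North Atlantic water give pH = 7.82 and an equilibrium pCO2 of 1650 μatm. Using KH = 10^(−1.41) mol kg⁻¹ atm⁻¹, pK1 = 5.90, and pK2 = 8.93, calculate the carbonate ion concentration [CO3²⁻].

[CO2*] = KH · pCO2 = 10^(−1.41) × 1650×10^-6 = 6.419×10^-5 mol/kg
α₀ = 1/(1 + K1/[H⁺] + K1K2/[H⁺]²) = 1/(1 + 10^+1.92 + 10^+0.81) = 0.01103
DIC = [CO2*]/α₀ = 6.419×10^-5 / 0.01103 = 5.818 mmol/kg
[CO3²⁻] = α₂·DIC; α₂ = 0.07124, so [CO3²⁻] = 0.07124 × 5.818 = 0.414 mmol/kg

[CO3²⁻] = 0.414 mmol/kg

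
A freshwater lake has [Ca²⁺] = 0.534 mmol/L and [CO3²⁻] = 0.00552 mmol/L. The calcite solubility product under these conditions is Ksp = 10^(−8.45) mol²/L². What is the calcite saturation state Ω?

Ksp = 10^(−8.45) = 3.548×10^-9
Ω = [Ca²⁺][CO3²⁻]/Ksp = (0.534×10^-3)(0.00552×10^-3) / 3.548×10^-9 = 0.831

Ω = 0.831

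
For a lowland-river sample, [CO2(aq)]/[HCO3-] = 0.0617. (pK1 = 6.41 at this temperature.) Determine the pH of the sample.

pH = 7.62

From K1 = [H⁺][HCO3-]/[CO2(aq)]:  pH = pK1 − log₁₀([CO2(aq)]/[HCO3-])
log₁₀(0.0617) = -1.210
pH = 6.41 − (-1.210) = 7.62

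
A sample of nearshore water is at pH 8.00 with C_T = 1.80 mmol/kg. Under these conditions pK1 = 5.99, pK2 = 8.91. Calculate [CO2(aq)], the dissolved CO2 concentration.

[CO2*] = 15.5 μmol/kg

α₀ = 1 / (1 + K1/[H⁺] + K1K2/[H⁺]²) = 1 / (1 + 10^+2.01 + 10^+1.10)
   = 1 / (1 + 102.33 + 12.589) = 1/115.92 = 0.008627
[CO2*] = α₀ × DIC = 0.008627 × 1.80 = 0.0155 mmol/kg = 15.5 μmol/kg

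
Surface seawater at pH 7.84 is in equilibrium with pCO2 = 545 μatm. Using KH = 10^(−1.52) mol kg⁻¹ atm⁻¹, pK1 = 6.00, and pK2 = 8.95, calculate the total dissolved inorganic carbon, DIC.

[CO2*] = KH · pCO2 = 10^(−1.52) × 545×10^-6 = 1.646×10^-5 mol/kg
α₀ = 1/(1 + K1/[H⁺] + K1K2/[H⁺]²) = 1/(1 + 10^+1.84 + 10^+0.73) = 0.01324
DIC = [CO2*]/α₀ = 1.646×10^-5 / 0.01324 = 1.24 mmol/kg

DIC = 1.24 mmol/kg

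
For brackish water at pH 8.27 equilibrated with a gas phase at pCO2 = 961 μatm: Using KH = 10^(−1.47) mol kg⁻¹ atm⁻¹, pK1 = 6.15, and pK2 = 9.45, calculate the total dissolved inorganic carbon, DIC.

[CO2*] = KH · pCO2 = 10^(−1.47) × 961×10^-6 = 3.256×10^-5 mol/kg
α₀ = 1/(1 + K1/[H⁺] + K1K2/[H⁺]²) = 1/(1 + 10^+2.12 + 10^+0.94) = 0.007065
DIC = [CO2*]/α₀ = 3.256×10^-5 / 0.007065 = 4.61 mmol/kg

DIC = 4.61 mmol/kg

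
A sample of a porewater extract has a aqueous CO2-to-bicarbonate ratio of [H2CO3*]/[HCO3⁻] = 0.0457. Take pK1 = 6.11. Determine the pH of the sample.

From K1 = [H⁺][HCO3⁻]/[H2CO3*]:  pH = pK1 − log₁₀([H2CO3*]/[HCO3⁻])
log₁₀(0.0457) = -1.340
pH = 6.11 − (-1.340) = 7.45

pH = 7.45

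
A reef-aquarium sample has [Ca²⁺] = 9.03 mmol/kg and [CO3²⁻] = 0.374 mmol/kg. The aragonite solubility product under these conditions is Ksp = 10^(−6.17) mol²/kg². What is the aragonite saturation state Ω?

Ω = 5.00

Ksp = 10^(−6.17) = 6.761×10^-7
Ω = [Ca²⁺][CO3²⁻]/Ksp = (9.03×10^-3)(0.374×10^-3) / 6.761×10^-7 = 5.00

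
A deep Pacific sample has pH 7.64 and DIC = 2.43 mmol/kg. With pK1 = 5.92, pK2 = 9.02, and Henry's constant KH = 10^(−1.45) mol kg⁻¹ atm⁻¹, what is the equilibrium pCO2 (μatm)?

pCO2 = 1230 μatm

α₀ = 1 / (1 + K1/[H⁺] + K1K2/[H⁺]²) = 1 / (1 + 10^+1.72 + 10^+0.34)
   = 1 / (1 + 52.481 + 2.1878) = 1/55.669 = 0.01796
[CO2*] = α₀ × DIC = 0.01796 × 2.43 = 0.04365 mmol/kg
pCO2 = [CO2*]/KH = 4.365×10^-5 / 3.548×10^-2 = 1230 μatm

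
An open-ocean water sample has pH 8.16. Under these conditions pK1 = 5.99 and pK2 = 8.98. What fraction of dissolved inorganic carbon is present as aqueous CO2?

α₀ = 0.00584

α₀ = 1 / (1 + K1/[H⁺] + K1K2/[H⁺]²) = 1 / (1 + 10^+2.17 + 10^+1.35)
   = 1 / (1 + 147.91 + 22.387) = 1/171.30 = 0.005838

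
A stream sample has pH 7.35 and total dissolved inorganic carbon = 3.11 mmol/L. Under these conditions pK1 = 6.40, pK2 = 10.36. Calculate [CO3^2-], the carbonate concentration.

[CO3²⁻] = 2.73 μmol/L

α₂ = 1 / (1 + [H⁺]/K2 + [H⁺]²/(K1K2)) = 1 / (1 + 10^+3.01 + 10^+2.06)
   = 1 / (1 + 1023.3 + 114.82) = 1/1139.1 = 0.0008779
[CO3²⁻] = α₂ × DIC = 0.0008779 × 3.11 = 0.00273 mmol/L = 2.73 μmol/L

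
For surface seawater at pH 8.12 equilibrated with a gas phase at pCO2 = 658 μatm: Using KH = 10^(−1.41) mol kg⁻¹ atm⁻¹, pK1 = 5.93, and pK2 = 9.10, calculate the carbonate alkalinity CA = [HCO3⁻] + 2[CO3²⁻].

CA = 4.80 mmol/kg

[CO2*] = KH · pCO2 = 10^(−1.41) × 658×10^-6 = 2.560×10^-5 mol/kg
α₀ = 1/(1 + K1/[H⁺] + K1K2/[H⁺]²) = 1/(1 + 10^+2.19 + 10^+1.21) = 0.005811
DIC = [CO2*]/α₀ = 2.560×10^-5 / 0.005811 = 4.406 mmol/kg
CA = (α₁ + 2α₂)·DIC = (0.9000 + 2×0.09424) × 4.406 = 4.80 mmol/kg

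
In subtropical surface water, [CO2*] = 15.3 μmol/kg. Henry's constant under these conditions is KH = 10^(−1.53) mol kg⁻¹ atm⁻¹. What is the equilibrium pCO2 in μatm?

KH = 10^(−1.53) = 2.951×10^-2 mol kg⁻¹ atm⁻¹
pCO2 = [CO2*]/KH = 15.3×10^-6 / 2.951×10^-2 = 5.18×10^-4 atm = 518 μatm

pCO2 = 518 μatm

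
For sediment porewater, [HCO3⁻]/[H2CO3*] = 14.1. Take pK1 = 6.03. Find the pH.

From K1 = [H⁺][HCO3⁻]/[H2CO3*]:  pH = pK1 + log₁₀([HCO3⁻]/[H2CO3*])
log₁₀(14.1) = +1.149
pH = 6.03 + (+1.149) = 7.18

pH = 7.18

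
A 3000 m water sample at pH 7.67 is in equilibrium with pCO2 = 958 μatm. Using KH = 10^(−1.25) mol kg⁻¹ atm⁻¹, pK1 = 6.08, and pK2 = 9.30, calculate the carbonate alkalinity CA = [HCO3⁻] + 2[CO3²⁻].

CA = 2.19 mmol/kg

[CO2*] = KH · pCO2 = 10^(−1.25) × 958×10^-6 = 5.387×10^-5 mol/kg
α₀ = 1/(1 + K1/[H⁺] + K1K2/[H⁺]²) = 1/(1 + 10^+1.59 + 10^-0.04) = 0.02450
DIC = [CO2*]/α₀ = 5.387×10^-5 / 0.02450 = 2.199 mmol/kg
CA = (α₁ + 2α₂)·DIC = (0.9532 + 2×0.02234) × 2.199 = 2.19 mmol/kg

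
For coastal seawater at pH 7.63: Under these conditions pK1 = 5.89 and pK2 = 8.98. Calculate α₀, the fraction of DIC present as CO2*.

α₀ = 0.0171

α₀ = 1 / (1 + K1/[H⁺] + K1K2/[H⁺]²) = 1 / (1 + 10^+1.74 + 10^+0.39)
   = 1 / (1 + 54.954 + 2.4547) = 1/58.409 = 0.01712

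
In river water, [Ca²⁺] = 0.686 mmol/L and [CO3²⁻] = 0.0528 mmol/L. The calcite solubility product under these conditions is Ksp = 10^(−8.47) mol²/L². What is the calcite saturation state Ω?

Ω = 10.7

Ksp = 10^(−8.47) = 3.388×10^-9
Ω = [Ca²⁺][CO3²⁻]/Ksp = (0.686×10^-3)(0.0528×10^-3) / 3.388×10^-9 = 10.7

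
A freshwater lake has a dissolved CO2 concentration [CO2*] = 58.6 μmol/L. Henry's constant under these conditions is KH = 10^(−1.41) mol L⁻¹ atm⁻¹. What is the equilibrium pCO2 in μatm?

KH = 10^(−1.41) = 3.890×10^-2 mol L⁻¹ atm⁻¹
pCO2 = [CO2*]/KH = 58.6×10^-6 / 3.890×10^-2 = 1.51×10^-3 atm = 1510 μatm

pCO2 = 1510 μatm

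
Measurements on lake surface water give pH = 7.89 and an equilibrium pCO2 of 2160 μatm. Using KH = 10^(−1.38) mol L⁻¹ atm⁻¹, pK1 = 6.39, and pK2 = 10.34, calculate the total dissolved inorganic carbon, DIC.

DIC = 2.95 mmol/L

[CO2*] = KH · pCO2 = 10^(−1.38) × 2160×10^-6 = 9.004×10^-5 mol/L
α₀ = 1/(1 + K1/[H⁺] + K1K2/[H⁺]²) = 1/(1 + 10^+1.50 + 10^-0.95) = 0.03055
DIC = [CO2*]/α₀ = 9.004×10^-5 / 0.03055 = 2.95 mmol/L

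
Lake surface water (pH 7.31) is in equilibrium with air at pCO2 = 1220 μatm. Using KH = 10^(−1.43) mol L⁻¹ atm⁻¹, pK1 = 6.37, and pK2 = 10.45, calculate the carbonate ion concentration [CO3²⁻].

[CO3²⁻] = 0.286 μmol/L

[CO2*] = KH · pCO2 = 10^(−1.43) × 1220×10^-6 = 4.533×10^-5 mol/L
α₀ = 1/(1 + K1/[H⁺] + K1K2/[H⁺]²) = 1/(1 + 10^+0.94 + 10^-2.20) = 0.1029
DIC = [CO2*]/α₀ = 4.533×10^-5 / 0.1029 = 0.4404 mmol/L
[CO3²⁻] = α₂·DIC; α₂ = 0.0006494, so [CO3²⁻] = 0.0006494 × 0.4404 = 0.000286 mmol/L = 0.286 μmol/L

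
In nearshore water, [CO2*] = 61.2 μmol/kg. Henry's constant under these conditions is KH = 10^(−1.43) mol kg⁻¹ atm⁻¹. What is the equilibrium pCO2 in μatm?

KH = 10^(−1.43) = 3.715×10^-2 mol kg⁻¹ atm⁻¹
pCO2 = [CO2*]/KH = 61.2×10^-6 / 3.715×10^-2 = 1.65×10^-3 atm = 1650 μatm

pCO2 = 1650 μatm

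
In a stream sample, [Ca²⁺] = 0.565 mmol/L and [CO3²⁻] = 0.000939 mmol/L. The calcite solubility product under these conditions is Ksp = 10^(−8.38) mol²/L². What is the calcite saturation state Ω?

Ω = 0.127

Ksp = 10^(−8.38) = 4.169×10^-9
Ω = [Ca²⁺][CO3²⁻]/Ksp = (0.565×10^-3)(0.000939×10^-3) / 4.169×10^-9 = 0.127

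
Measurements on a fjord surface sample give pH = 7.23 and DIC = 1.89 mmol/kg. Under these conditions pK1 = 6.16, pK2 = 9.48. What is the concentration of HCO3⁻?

[HCO3⁻] = 1.73 mmol/kg

α₁ = 1 / (1 + [H⁺]/K1 + K2/[H⁺]) = 1 / (1 + 10^-1.07 + 10^-2.25)
   = 1 / (1 + 0.085114 + 0.0056234) = 1/1.0907 = 0.9168
[HCO3⁻] = α₁ × DIC = 0.9168 × 1.89 = 1.73 mmol/kg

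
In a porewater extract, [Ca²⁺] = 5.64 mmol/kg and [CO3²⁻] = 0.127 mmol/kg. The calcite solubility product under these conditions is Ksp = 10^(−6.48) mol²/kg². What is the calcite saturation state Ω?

Ksp = 10^(−6.48) = 3.311×10^-7
Ω = [Ca²⁺][CO3²⁻]/Ksp = (5.64×10^-3)(0.127×10^-3) / 3.311×10^-7 = 2.16

Ω = 2.16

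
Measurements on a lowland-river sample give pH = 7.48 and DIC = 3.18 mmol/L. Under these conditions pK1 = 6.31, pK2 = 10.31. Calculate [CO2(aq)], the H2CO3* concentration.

[CO2*] = 0.201 mmol/L

α₀ = 1 / (1 + K1/[H⁺] + K1K2/[H⁺]²) = 1 / (1 + 10^+1.17 + 10^-1.66)
   = 1 / (1 + 14.791 + 0.021878) = 1/15.813 = 0.06324
[CO2*] = α₀ × DIC = 0.06324 × 3.18 = 0.201 mmol/L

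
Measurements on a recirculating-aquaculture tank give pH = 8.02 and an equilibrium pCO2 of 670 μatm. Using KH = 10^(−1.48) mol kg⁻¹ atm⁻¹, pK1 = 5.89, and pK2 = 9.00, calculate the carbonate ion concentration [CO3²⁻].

[CO3²⁻] = 0.313 mmol/kg

[CO2*] = KH · pCO2 = 10^(−1.48) × 670×10^-6 = 2.219×10^-5 mol/kg
α₀ = 1/(1 + K1/[H⁺] + K1K2/[H⁺]²) = 1/(1 + 10^+2.13 + 10^+1.15) = 0.006666
DIC = [CO2*]/α₀ = 2.219×10^-5 / 0.006666 = 3.328 mmol/kg
[CO3²⁻] = α₂·DIC; α₂ = 0.09416, so [CO3²⁻] = 0.09416 × 3.328 = 0.313 mmol/kg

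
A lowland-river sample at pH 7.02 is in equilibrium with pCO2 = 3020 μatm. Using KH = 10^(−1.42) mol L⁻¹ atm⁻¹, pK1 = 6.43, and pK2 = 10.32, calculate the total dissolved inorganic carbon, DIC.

[CO2*] = KH · pCO2 = 10^(−1.42) × 3020×10^-6 = 1.148×10^-4 mol/L
α₀ = 1/(1 + K1/[H⁺] + K1K2/[H⁺]²) = 1/(1 + 10^+0.59 + 10^-2.71) = 0.2044
DIC = [CO2*]/α₀ = 1.148×10^-4 / 0.2044 = 0.562 mmol/L

DIC = 0.562 mmol/L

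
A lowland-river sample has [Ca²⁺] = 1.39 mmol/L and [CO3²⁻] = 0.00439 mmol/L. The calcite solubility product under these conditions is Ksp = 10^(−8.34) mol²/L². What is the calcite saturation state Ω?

Ω = 1.33

Ksp = 10^(−8.34) = 4.571×10^-9
Ω = [Ca²⁺][CO3²⁻]/Ksp = (1.39×10^-3)(0.00439×10^-3) / 4.571×10^-9 = 1.33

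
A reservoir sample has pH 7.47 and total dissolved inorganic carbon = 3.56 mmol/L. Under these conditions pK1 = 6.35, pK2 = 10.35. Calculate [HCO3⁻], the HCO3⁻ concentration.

[HCO3⁻] = 3.30 mmol/L

α₁ = 1 / (1 + [H⁺]/K1 + K2/[H⁺]) = 1 / (1 + 10^-1.12 + 10^-2.88)
   = 1 / (1 + 0.075858 + 0.0013183) = 1/1.0772 = 0.9284
[HCO3⁻] = α₁ × DIC = 0.9284 × 3.56 = 3.30 mmol/L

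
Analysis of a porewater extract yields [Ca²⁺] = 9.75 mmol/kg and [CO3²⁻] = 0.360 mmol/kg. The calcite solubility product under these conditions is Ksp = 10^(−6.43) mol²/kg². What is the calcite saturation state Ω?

Ω = 9.45

Ksp = 10^(−6.43) = 3.715×10^-7
Ω = [Ca²⁺][CO3²⁻]/Ksp = (9.75×10^-3)(0.360×10^-3) / 3.715×10^-7 = 9.45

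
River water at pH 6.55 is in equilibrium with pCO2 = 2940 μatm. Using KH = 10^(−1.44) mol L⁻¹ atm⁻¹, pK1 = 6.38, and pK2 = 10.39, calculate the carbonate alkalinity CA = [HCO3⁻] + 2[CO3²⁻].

CA = 0.158 mmol/L

[CO2*] = KH · pCO2 = 10^(−1.44) × 2940×10^-6 = 1.067×10^-4 mol/L
α₀ = 1/(1 + K1/[H⁺] + K1K2/[H⁺]²) = 1/(1 + 10^+0.17 + 10^-3.67) = 0.4033
DIC = [CO2*]/α₀ = 1.067×10^-4 / 0.4033 = 0.2647 mmol/L
CA = (α₁ + 2α₂)·DIC = (0.5966 + 2×8.623×10^-5) × 0.2647 = 0.158 mmol/L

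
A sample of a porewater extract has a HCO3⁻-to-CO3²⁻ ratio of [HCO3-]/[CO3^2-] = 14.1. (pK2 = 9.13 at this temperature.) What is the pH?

From K2 = [H⁺][CO3^2-]/[HCO3-]:  pH = pK2 − log₁₀([HCO3-]/[CO3^2-])
log₁₀(14.1) = +1.149
pH = 9.13 − (+1.149) = 7.98

pH = 7.98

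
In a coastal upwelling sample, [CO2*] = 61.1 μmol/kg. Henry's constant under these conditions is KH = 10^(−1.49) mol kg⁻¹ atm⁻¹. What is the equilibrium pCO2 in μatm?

pCO2 = 1890 μatm

KH = 10^(−1.49) = 3.236×10^-2 mol kg⁻¹ atm⁻¹
pCO2 = [CO2*]/KH = 61.1×10^-6 / 3.236×10^-2 = 1.89×10^-3 atm = 1890 μatm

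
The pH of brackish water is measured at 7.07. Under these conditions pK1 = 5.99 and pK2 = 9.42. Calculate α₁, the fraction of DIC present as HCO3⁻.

α₁ = 1 / (1 + [H⁺]/K1 + K2/[H⁺]) = 1 / (1 + 10^-1.08 + 10^-2.35)
   = 1 / (1 + 0.083176 + 0.0044668) = 1/1.0876 = 0.9194

α₁ = 0.919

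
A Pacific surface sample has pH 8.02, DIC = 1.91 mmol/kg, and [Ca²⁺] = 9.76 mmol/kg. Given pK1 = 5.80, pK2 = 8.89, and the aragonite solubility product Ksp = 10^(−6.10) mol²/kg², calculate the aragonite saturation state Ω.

Ω = 2.77

α₂ = 1 / (1 + [H⁺]/K2 + [H⁺]²/(K1K2)) = 1 / (1 + 10^+0.87 + 10^-1.35)
   = 1 / (1 + 7.4131 + 0.044668) = 1/8.4578 = 0.1182
[CO3²⁻] = α₂ × DIC = 0.1182 × 1.91 = 0.2258 mmol/kg
Ksp = 10^(−6.10) = 7.943×10^-7
Ω = [Ca²⁺][CO3²⁻]/Ksp = (9.76×10^-3)(2.258×10^-4) / 7.943×10^-7 = 2.77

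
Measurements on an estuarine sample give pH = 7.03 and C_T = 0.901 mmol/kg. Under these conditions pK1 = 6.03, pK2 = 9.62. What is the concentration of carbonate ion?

[CO3²⁻] = 2.10 μmol/kg

α₂ = 1 / (1 + [H⁺]/K2 + [H⁺]²/(K1K2)) = 1 / (1 + 10^+2.59 + 10^+1.59)
   = 1 / (1 + 389.05 + 38.905) = 1/428.95 = 0.002331
[CO3²⁻] = α₂ × DIC = 0.002331 × 0.901 = 0.00210 mmol/kg = 2.10 μmol/kg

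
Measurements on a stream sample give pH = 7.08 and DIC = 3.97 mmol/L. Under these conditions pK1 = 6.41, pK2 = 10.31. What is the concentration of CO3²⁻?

[CO3²⁻] = 1.93 μmol/L

α₂ = 1 / (1 + [H⁺]/K2 + [H⁺]²/(K1K2)) = 1 / (1 + 10^+3.23 + 10^+2.56)
   = 1 / (1 + 1698.2 + 363.08) = 1/2062.3 = 0.0004849
[CO3²⁻] = α₂ × DIC = 0.0004849 × 3.97 = 0.00193 mmol/L = 1.93 μmol/L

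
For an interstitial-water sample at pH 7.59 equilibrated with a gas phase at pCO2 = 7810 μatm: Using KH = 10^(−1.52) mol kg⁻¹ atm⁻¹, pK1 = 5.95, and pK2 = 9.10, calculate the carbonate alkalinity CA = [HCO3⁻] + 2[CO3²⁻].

[CO2*] = KH · pCO2 = 10^(−1.52) × 7810×10^-6 = 2.359×10^-4 mol/kg
α₀ = 1/(1 + K1/[H⁺] + K1K2/[H⁺]²) = 1/(1 + 10^+1.64 + 10^+0.13) = 0.02174
DIC = [CO2*]/α₀ = 2.359×10^-4 / 0.02174 = 10.85 mmol/kg
CA = (α₁ + 2α₂)·DIC = (0.9489 + 2×0.02932) × 10.85 = 10.9 mmol/kg

CA = 10.9 mmol/kg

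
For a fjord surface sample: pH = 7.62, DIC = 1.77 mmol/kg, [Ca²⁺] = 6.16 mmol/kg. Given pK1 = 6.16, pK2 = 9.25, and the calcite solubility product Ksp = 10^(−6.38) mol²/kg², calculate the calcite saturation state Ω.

Ω = 0.579

α₂ = 1 / (1 + [H⁺]/K2 + [H⁺]²/(K1K2)) = 1 / (1 + 10^+1.63 + 10^+0.17)
   = 1 / (1 + 42.658 + 1.4791) = 1/45.137 = 0.02215
[CO3²⁻] = α₂ × DIC = 0.02215 × 1.77 = 0.03921 mmol/kg
Ksp = 10^(−6.38) = 4.169×10^-7
Ω = [Ca²⁺][CO3²⁻]/Ksp = (6.16×10^-3)(3.921×10^-5) / 4.169×10^-7 = 0.579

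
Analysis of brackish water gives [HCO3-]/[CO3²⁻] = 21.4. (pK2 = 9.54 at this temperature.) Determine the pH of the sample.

pH = 8.21

From K2 = [H⁺][CO3²⁻]/[HCO3-]:  pH = pK2 − log₁₀([HCO3-]/[CO3²⁻])
log₁₀(21.4) = +1.330
pH = 9.54 − (+1.330) = 8.21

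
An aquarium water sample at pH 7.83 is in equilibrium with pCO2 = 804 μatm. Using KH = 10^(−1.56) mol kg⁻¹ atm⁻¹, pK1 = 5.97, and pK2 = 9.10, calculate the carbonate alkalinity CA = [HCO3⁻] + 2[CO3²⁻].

[CO2*] = KH · pCO2 = 10^(−1.56) × 804×10^-6 = 2.214×10^-5 mol/kg
α₀ = 1/(1 + K1/[H⁺] + K1K2/[H⁺]²) = 1/(1 + 10^+1.86 + 10^+0.59) = 0.01293
DIC = [CO2*]/α₀ = 2.214×10^-5 / 0.01293 = 1.712 mmol/kg
CA = (α₁ + 2α₂)·DIC = (0.9368 + 2×0.05031) × 1.712 = 1.78 mmol/kg

CA = 1.78 mmol/kg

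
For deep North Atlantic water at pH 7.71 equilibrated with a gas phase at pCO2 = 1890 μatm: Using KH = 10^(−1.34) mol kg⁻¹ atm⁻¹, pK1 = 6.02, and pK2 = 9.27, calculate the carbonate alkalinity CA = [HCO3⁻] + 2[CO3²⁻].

[CO2*] = KH · pCO2 = 10^(−1.34) × 1890×10^-6 = 8.639×10^-5 mol/kg
α₀ = 1/(1 + K1/[H⁺] + K1K2/[H⁺]²) = 1/(1 + 10^+1.69 + 10^+0.13) = 0.01948
DIC = [CO2*]/α₀ = 8.639×10^-5 / 0.01948 = 4.434 mmol/kg
CA = (α₁ + 2α₂)·DIC = (0.9542 + 2×0.02628) × 4.434 = 4.46 mmol/kg

CA = 4.46 mmol/kg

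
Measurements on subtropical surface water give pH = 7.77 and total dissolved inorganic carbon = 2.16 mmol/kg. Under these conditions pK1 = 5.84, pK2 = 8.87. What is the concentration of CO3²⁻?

[CO3²⁻] = 0.157 mmol/kg

α₂ = 1 / (1 + [H⁺]/K2 + [H⁺]²/(K1K2)) = 1 / (1 + 10^+1.10 + 10^-0.83)
   = 1 / (1 + 12.589 + 0.14791) = 1/13.737 = 0.07280
[CO3²⁻] = α₂ × DIC = 0.07280 × 2.16 = 0.157 mmol/kg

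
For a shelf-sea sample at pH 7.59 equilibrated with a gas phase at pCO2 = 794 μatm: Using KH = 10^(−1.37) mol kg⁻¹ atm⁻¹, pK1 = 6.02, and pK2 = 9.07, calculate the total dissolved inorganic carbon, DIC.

[CO2*] = KH · pCO2 = 10^(−1.37) × 794×10^-6 = 3.387×10^-5 mol/kg
α₀ = 1/(1 + K1/[H⁺] + K1K2/[H⁺]²) = 1/(1 + 10^+1.57 + 10^+0.09) = 0.02539
DIC = [CO2*]/α₀ = 3.387×10^-5 / 0.02539 = 1.33 mmol/kg

DIC = 1.33 mmol/kg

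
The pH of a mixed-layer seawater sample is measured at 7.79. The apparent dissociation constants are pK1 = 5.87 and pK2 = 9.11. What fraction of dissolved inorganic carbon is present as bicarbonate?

α₁ = 1 / (1 + [H⁺]/K1 + K2/[H⁺]) = 1 / (1 + 10^-1.92 + 10^-1.32)
   = 1 / (1 + 0.012023 + 0.047863) = 1/1.0599 = 0.9435

α₁ = 0.943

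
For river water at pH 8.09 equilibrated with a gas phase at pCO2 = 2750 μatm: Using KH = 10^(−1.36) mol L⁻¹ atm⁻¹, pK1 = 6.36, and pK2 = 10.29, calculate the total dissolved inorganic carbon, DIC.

[CO2*] = KH · pCO2 = 10^(−1.36) × 2750×10^-6 = 1.200×10^-4 mol/L
α₀ = 1/(1 + K1/[H⁺] + K1K2/[H⁺]²) = 1/(1 + 10^+1.73 + 10^-0.47) = 0.01817
DIC = [CO2*]/α₀ = 1.200×10^-4 / 0.01817 = 6.61 mmol/L

DIC = 6.61 mmol/L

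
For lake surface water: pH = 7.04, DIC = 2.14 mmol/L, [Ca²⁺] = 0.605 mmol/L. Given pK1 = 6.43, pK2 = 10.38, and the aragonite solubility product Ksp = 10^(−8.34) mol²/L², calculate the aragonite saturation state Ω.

Ω = 0.104

α₂ = 1 / (1 + [H⁺]/K2 + [H⁺]²/(K1K2)) = 1 / (1 + 10^+3.34 + 10^+2.73)
   = 1 / (1 + 2187.8 + 537.03) = 1/2725.8 = 0.0003669
[CO3²⁻] = α₂ × DIC = 0.0003669 × 2.14 = 0.0007851 mmol/L = 0.7851 μmol/L
Ksp = 10^(−8.34) = 4.571×10^-9
Ω = [Ca²⁺][CO3²⁻]/Ksp = (0.605×10^-3)(7.851×10^-7) / 4.571×10^-9 = 0.104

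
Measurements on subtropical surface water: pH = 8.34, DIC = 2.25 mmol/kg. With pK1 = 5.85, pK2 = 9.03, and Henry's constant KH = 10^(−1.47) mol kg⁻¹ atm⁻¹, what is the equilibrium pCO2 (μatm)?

pCO2 = 178 μatm

α₀ = 1 / (1 + K1/[H⁺] + K1K2/[H⁺]²) = 1 / (1 + 10^+2.49 + 10^+1.80)
   = 1 / (1 + 309.03 + 63.096) = 1/373.13 = 0.002680
[CO2*] = α₀ × DIC = 0.002680 × 2.25 = 0.006030 mmol/kg = 6.030 μmol/kg
pCO2 = [CO2*]/KH = 6.030×10^-6 / 3.388×10^-2 = 178 μatm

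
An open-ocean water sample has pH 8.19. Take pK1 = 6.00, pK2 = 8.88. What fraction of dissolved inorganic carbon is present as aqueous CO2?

α₀ = 0.00533

α₀ = 1 / (1 + K1/[H⁺] + K1K2/[H⁺]²) = 1 / (1 + 10^+2.19 + 10^+1.50)
   = 1 / (1 + 154.88 + 31.623) = 1/187.50 = 0.005333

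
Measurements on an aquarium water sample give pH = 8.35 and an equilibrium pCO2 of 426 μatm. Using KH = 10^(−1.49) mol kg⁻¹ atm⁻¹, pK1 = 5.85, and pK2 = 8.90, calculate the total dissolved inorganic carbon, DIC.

[CO2*] = KH · pCO2 = 10^(−1.49) × 426×10^-6 = 1.379×10^-5 mol/kg
α₀ = 1/(1 + K1/[H⁺] + K1K2/[H⁺]²) = 1/(1 + 10^+2.50 + 10^+1.95) = 0.002461
DIC = [CO2*]/α₀ = 1.379×10^-5 / 0.002461 = 5.60 mmol/kg

DIC = 5.60 mmol/kg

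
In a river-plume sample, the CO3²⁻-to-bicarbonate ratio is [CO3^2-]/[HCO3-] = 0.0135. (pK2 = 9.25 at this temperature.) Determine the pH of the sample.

From K2 = [H⁺][CO3^2-]/[HCO3-]:  pH = pK2 + log₁₀([CO3^2-]/[HCO3-])
log₁₀(0.0135) = -1.870
pH = 9.25 + (-1.870) = 7.38

pH = 7.38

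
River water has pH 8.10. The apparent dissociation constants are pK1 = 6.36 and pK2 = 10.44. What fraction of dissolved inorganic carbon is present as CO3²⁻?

α₂ = 1 / (1 + [H⁺]/K2 + [H⁺]²/(K1K2)) = 1 / (1 + 10^+2.34 + 10^+0.60)
   = 1 / (1 + 218.78 + 3.9811) = 1/223.76 = 0.004469

α₂ = 0.00447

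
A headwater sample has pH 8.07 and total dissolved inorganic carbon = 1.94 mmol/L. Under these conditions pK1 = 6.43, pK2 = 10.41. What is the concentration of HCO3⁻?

α₁ = 1 / (1 + [H⁺]/K1 + K2/[H⁺]) = 1 / (1 + 10^-1.64 + 10^-2.34)
   = 1 / (1 + 0.022909 + 0.0045709) = 1/1.0275 = 0.9733
[HCO3⁻] = α₁ × DIC = 0.9733 × 1.94 = 1.89 mmol/L

[HCO3⁻] = 1.89 mmol/L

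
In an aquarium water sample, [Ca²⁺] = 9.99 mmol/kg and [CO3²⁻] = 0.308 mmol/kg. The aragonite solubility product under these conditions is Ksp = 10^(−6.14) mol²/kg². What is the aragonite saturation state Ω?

Ω = 4.25

Ksp = 10^(−6.14) = 7.244×10^-7
Ω = [Ca²⁺][CO3²⁻]/Ksp = (9.99×10^-3)(0.308×10^-3) / 7.244×10^-7 = 4.25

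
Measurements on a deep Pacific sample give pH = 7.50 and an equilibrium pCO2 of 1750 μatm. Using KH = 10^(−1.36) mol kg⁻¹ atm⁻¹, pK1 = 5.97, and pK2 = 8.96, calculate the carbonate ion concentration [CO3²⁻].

[CO3²⁻] = 0.0898 mmol/kg

[CO2*] = KH · pCO2 = 10^(−1.36) × 1750×10^-6 = 7.639×10^-5 mol/kg
α₀ = 1/(1 + K1/[H⁺] + K1K2/[H⁺]²) = 1/(1 + 10^+1.53 + 10^+0.07) = 0.02773
DIC = [CO2*]/α₀ = 7.639×10^-5 / 0.02773 = 2.755 mmol/kg
[CO3²⁻] = α₂·DIC; α₂ = 0.03258, so [CO3²⁻] = 0.03258 × 2.755 = 0.0898 mmol/kg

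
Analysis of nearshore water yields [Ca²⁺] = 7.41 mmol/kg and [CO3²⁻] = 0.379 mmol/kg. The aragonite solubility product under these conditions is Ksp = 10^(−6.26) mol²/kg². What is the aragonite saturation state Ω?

Ksp = 10^(−6.26) = 5.495×10^-7
Ω = [Ca²⁺][CO3²⁻]/Ksp = (7.41×10^-3)(0.379×10^-3) / 5.495×10^-7 = 5.11

Ω = 5.11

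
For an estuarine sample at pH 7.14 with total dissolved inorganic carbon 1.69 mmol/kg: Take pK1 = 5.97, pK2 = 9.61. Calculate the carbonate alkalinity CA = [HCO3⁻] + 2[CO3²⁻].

CA = [HCO3⁻] + 2[CO3²⁻] = (α₁ + 2α₂)·DIC
At pH 7.14: [H⁺]/K1 = 10^-1.17 = 0.067608, K2/[H⁺] = 10^-2.47 = 0.0033884
α₁ = 1/(1 + 0.067608 + 0.0033884) = 1/1.0710 = 0.9337; α₂ = α₁·K2/[H⁺] = 0.003164
α₁ + 2α₂ = 0.9400
CA = 0.9400 × 1.69 = 1.59 mmol/kg

CA = 1.59 mmol/kg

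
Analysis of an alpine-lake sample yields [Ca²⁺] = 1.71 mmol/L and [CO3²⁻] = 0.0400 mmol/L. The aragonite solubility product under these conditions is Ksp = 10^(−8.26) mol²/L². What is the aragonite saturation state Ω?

Ksp = 10^(−8.26) = 5.495×10^-9
Ω = [Ca²⁺][CO3²⁻]/Ksp = (1.71×10^-3)(0.0400×10^-3) / 5.495×10^-9 = 12.4

Ω = 12.4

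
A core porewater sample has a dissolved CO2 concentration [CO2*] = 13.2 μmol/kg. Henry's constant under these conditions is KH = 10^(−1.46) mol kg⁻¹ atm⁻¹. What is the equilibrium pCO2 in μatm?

KH = 10^(−1.46) = 3.467×10^-2 mol kg⁻¹ atm⁻¹
pCO2 = [CO2*]/KH = 13.2×10^-6 / 3.467×10^-2 = 3.81×10^-4 atm = 381 μatm

pCO2 = 381 μatm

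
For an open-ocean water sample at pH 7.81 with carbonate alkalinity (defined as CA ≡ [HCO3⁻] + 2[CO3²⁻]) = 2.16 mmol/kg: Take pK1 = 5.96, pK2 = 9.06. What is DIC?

DIC = 2.08 mmol/kg

CA = [HCO3⁻] + 2[CO3²⁻] = (α₁ + 2α₂)·DIC
At pH 7.81: [H⁺]/K1 = 10^-1.85 = 0.014125, K2/[H⁺] = 10^-1.25 = 0.056234
α₁ = 1/(1 + 0.014125 + 0.056234) = 1/1.0704 = 0.9343; α₂ = α₁·K2/[H⁺] = 0.05254
α₁ + 2α₂ = 1.0393
DIC = CA / (α₁ + 2α₂) = 2.16 / 1.0393 = 2.08 mmol/kg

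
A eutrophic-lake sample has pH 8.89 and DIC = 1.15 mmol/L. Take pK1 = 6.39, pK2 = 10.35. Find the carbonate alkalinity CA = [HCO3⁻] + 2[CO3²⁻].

CA = 1.18 mmol/L

CA = [HCO3⁻] + 2[CO3²⁻] = (α₁ + 2α₂)·DIC
At pH 8.89: [H⁺]/K1 = 10^-2.50 = 0.0031623, K2/[H⁺] = 10^-1.46 = 0.034674
α₁ = 1/(1 + 0.0031623 + 0.034674) = 1/1.0378 = 0.9635; α₂ = α₁·K2/[H⁺] = 0.03341
α₁ + 2α₂ = 1.0304
CA = 1.0304 × 1.15 = 1.18 mmol/L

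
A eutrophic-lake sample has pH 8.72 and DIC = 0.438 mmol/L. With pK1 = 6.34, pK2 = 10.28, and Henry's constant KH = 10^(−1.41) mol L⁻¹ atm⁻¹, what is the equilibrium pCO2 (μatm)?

α₀ = 1 / (1 + K1/[H⁺] + K1K2/[H⁺]²) = 1 / (1 + 10^+2.38 + 10^+0.82)
   = 1 / (1 + 239.88 + 6.6069) = 1/247.49 = 0.004041
[CO2*] = α₀ × DIC = 0.004041 × 0.438 = 0.001770 mmol/L = 1.770 μmol/L
pCO2 = [CO2*]/KH = 1.770×10^-6 / 3.890×10^-2 = 45.5 μatm

pCO2 = 45.5 μatm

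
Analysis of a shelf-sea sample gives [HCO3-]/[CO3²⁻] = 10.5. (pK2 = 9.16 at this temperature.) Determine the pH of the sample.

pH = 8.14

From K2 = [H⁺][CO3²⁻]/[HCO3-]:  pH = pK2 − log₁₀([HCO3-]/[CO3²⁻])
log₁₀(10.5) = +1.021
pH = 9.16 − (+1.021) = 8.14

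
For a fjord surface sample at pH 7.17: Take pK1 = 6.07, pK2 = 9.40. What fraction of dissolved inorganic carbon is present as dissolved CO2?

α₀ = 0.0732

α₀ = 1 / (1 + K1/[H⁺] + K1K2/[H⁺]²) = 1 / (1 + 10^+1.10 + 10^-1.13)
   = 1 / (1 + 12.589 + 0.074131) = 1/13.663 = 0.07319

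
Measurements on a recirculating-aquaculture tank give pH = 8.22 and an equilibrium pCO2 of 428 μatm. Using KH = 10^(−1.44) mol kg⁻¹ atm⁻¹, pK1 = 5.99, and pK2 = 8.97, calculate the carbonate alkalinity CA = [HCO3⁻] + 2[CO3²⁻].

CA = 3.58 mmol/kg

[CO2*] = KH · pCO2 = 10^(−1.44) × 428×10^-6 = 1.554×10^-5 mol/kg
α₀ = 1/(1 + K1/[H⁺] + K1K2/[H⁺]²) = 1/(1 + 10^+2.23 + 10^+1.48) = 0.004975
DIC = [CO2*]/α₀ = 1.554×10^-5 / 0.004975 = 3.124 mmol/kg
CA = (α₁ + 2α₂)·DIC = (0.8448 + 2×0.1502) × 3.124 = 3.58 mmol/kg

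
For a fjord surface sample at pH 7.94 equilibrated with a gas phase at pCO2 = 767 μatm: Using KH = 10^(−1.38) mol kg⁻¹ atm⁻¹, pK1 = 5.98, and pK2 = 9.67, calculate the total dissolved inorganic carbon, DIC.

DIC = 3.00 mmol/kg

[CO2*] = KH · pCO2 = 10^(−1.38) × 767×10^-6 = 3.197×10^-5 mol/kg
α₀ = 1/(1 + K1/[H⁺] + K1K2/[H⁺]²) = 1/(1 + 10^+1.96 + 10^+0.23) = 0.01065
DIC = [CO2*]/α₀ = 3.197×10^-5 / 0.01065 = 3.00 mmol/kg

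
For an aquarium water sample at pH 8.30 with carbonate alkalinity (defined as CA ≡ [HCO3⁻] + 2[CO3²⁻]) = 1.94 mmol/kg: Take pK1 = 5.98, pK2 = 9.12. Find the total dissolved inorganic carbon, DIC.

CA = [HCO3⁻] + 2[CO3²⁻] = (α₁ + 2α₂)·DIC
At pH 8.30: [H⁺]/K1 = 10^-2.32 = 0.0047863, K2/[H⁺] = 10^-0.82 = 0.15136
α₁ = 1/(1 + 0.0047863 + 0.15136) = 1/1.1561 = 0.8649; α₂ = α₁·K2/[H⁺] = 0.1309
α₁ + 2α₂ = 1.1268
DIC = CA / (α₁ + 2α₂) = 1.94 / 1.1268 = 1.72 mmol/kg

DIC = 1.72 mmol/kg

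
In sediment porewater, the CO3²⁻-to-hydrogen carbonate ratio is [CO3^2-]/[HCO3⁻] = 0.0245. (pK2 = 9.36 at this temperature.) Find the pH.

From K2 = [H⁺][CO3^2-]/[HCO3⁻]:  pH = pK2 + log₁₀([CO3^2-]/[HCO3⁻])
log₁₀(0.0245) = -1.611
pH = 9.36 + (-1.611) = 7.75

pH = 7.75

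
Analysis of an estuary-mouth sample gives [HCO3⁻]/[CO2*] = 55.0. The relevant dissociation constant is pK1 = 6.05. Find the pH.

pH = 7.79

From K1 = [H⁺][HCO3⁻]/[CO2*]:  pH = pK1 + log₁₀([HCO3⁻]/[CO2*])
log₁₀(55.0) = +1.740
pH = 6.05 + (+1.740) = 7.79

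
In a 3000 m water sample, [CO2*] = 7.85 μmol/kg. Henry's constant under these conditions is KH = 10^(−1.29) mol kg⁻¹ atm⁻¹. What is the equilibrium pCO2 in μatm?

pCO2 = 153 μatm

KH = 10^(−1.29) = 5.129×10^-2 mol kg⁻¹ atm⁻¹
pCO2 = [CO2*]/KH = 7.85×10^-6 / 5.129×10^-2 = 1.53×10^-4 atm = 153 μatm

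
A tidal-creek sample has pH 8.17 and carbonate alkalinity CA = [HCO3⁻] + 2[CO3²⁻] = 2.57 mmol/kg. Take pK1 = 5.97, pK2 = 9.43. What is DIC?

CA = [HCO3⁻] + 2[CO3²⁻] = (α₁ + 2α₂)·DIC
At pH 8.17: [H⁺]/K1 = 10^-2.20 = 0.0063096, K2/[H⁺] = 10^-1.26 = 0.054954
α₁ = 1/(1 + 0.0063096 + 0.054954) = 1/1.0613 = 0.9423; α₂ = α₁·K2/[H⁺] = 0.05178
α₁ + 2α₂ = 1.0458
DIC = CA / (α₁ + 2α₂) = 2.57 / 1.0458 = 2.46 mmol/kg

DIC = 2.46 mmol/kg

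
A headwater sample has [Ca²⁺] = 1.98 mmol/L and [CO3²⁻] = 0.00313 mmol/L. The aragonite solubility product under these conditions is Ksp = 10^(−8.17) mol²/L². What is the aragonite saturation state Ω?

Ω = 0.917

Ksp = 10^(−8.17) = 6.761×10^-9
Ω = [Ca²⁺][CO3²⁻]/Ksp = (1.98×10^-3)(0.00313×10^-3) / 6.761×10^-9 = 0.917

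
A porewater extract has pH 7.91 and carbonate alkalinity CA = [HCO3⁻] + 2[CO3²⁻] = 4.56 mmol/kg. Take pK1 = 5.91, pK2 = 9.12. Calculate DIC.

CA = [HCO3⁻] + 2[CO3²⁻] = (α₁ + 2α₂)·DIC
At pH 7.91: [H⁺]/K1 = 10^-2.00 = 0.010000, K2/[H⁺] = 10^-1.21 = 0.061660
α₁ = 1/(1 + 0.010000 + 0.061660) = 1/1.0717 = 0.9331; α₂ = α₁·K2/[H⁺] = 0.05754
α₁ + 2α₂ = 1.0482
DIC = CA / (α₁ + 2α₂) = 4.56 / 1.0482 = 4.35 mmol/kg

DIC = 4.35 mmol/kg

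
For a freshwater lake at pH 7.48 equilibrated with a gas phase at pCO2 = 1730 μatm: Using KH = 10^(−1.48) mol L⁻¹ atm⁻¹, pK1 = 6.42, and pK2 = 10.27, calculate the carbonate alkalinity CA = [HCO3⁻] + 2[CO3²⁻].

[CO2*] = KH · pCO2 = 10^(−1.48) × 1730×10^-6 = 5.729×10^-5 mol/L
α₀ = 1/(1 + K1/[H⁺] + K1K2/[H⁺]²) = 1/(1 + 10^+1.06 + 10^-1.73) = 0.08000
DIC = [CO2*]/α₀ = 5.729×10^-5 / 0.08000 = 0.7161 mmol/L
CA = (α₁ + 2α₂)·DIC = (0.9185 + 2×0.001490) × 0.7161 = 0.660 mmol/L

CA = 0.660 mmol/L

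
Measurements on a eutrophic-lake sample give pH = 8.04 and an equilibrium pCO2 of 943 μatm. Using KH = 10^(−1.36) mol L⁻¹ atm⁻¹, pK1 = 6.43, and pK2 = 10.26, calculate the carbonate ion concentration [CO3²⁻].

[CO3²⁻] = 10.1 μmol/L

[CO2*] = KH · pCO2 = 10^(−1.36) × 943×10^-6 = 4.116×10^-5 mol/L
α₀ = 1/(1 + K1/[H⁺] + K1K2/[H⁺]²) = 1/(1 + 10^+1.61 + 10^-0.61) = 0.02382
DIC = [CO2*]/α₀ = 4.116×10^-5 / 0.02382 = 1.728 mmol/L
[CO3²⁻] = α₂·DIC; α₂ = 0.005847, so [CO3²⁻] = 0.005847 × 1.728 = 0.0101 mmol/L = 10.1 μmol/L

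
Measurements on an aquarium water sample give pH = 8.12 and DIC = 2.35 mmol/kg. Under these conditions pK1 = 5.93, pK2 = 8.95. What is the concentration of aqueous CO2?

α₀ = 1 / (1 + K1/[H⁺] + K1K2/[H⁺]²) = 1 / (1 + 10^+2.19 + 10^+1.36)
   = 1 / (1 + 154.88 + 22.909) = 1/178.79 = 0.005593
[CO2*] = α₀ × DIC = 0.005593 × 2.35 = 0.0131 mmol/kg = 13.1 μmol/kg

[CO2*] = 13.1 μmol/kg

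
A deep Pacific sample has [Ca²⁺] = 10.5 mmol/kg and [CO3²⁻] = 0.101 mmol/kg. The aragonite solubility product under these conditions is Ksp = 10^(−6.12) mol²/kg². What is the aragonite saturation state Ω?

Ksp = 10^(−6.12) = 7.586×10^-7
Ω = [Ca²⁺][CO3²⁻]/Ksp = (10.5×10^-3)(0.101×10^-3) / 7.586×10^-7 = 1.40

Ω = 1.40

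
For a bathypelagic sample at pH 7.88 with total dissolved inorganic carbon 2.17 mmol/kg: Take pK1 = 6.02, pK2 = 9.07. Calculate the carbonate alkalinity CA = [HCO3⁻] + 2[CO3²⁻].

CA = 2.27 mmol/kg

CA = [HCO3⁻] + 2[CO3²⁻] = (α₁ + 2α₂)·DIC
At pH 7.88: [H⁺]/K1 = 10^-1.86 = 0.013804, K2/[H⁺] = 10^-1.19 = 0.064565
α₁ = 1/(1 + 0.013804 + 0.064565) = 1/1.0784 = 0.9273; α₂ = α₁·K2/[H⁺] = 0.05987
α₁ + 2α₂ = 1.0471
CA = 1.0471 × 2.17 = 2.27 mmol/kg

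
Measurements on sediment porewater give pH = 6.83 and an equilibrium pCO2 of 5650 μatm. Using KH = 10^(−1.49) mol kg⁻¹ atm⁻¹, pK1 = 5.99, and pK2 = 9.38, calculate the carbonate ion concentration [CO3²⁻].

[CO3²⁻] = 3.56 μmol/kg

[CO2*] = KH · pCO2 = 10^(−1.49) × 5650×10^-6 = 1.828×10^-4 mol/kg
α₀ = 1/(1 + K1/[H⁺] + K1K2/[H⁺]²) = 1/(1 + 10^+0.84 + 10^-1.71) = 0.1260
DIC = [CO2*]/α₀ = 1.828×10^-4 / 0.1260 = 1.451 mmol/kg
[CO3²⁻] = α₂·DIC; α₂ = 0.002456, so [CO3²⁻] = 0.002456 × 1.451 = 0.00356 mmol/kg = 3.56 μmol/kg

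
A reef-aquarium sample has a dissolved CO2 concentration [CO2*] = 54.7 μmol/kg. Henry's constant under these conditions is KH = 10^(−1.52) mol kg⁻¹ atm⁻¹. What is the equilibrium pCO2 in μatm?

pCO2 = 1810 μatm

KH = 10^(−1.52) = 3.020×10^-2 mol kg⁻¹ atm⁻¹
pCO2 = [CO2*]/KH = 54.7×10^-6 / 3.020×10^-2 = 1.81×10^-3 atm = 1810 μatm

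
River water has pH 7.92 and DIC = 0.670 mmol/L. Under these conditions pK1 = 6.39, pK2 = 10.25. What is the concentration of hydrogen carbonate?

α₁ = 1 / (1 + [H⁺]/K1 + K2/[H⁺]) = 1 / (1 + 10^-1.53 + 10^-2.33)
   = 1 / (1 + 0.029512 + 0.0046774) = 1/1.0342 = 0.9669
[HCO3⁻] = α₁ × DIC = 0.9669 × 0.670 = 0.648 mmol/L

[HCO3⁻] = 0.648 mmol/L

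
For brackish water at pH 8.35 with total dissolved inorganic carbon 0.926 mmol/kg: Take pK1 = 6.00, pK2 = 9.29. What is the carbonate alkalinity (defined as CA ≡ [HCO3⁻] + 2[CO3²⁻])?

CA = [HCO3⁻] + 2[CO3²⁻] = (α₁ + 2α₂)·DIC
At pH 8.35: [H⁺]/K1 = 10^-2.35 = 0.0044668, K2/[H⁺] = 10^-0.94 = 0.11482
α₁ = 1/(1 + 0.0044668 + 0.11482) = 1/1.1193 = 0.8934; α₂ = α₁·K2/[H⁺] = 0.1026
α₁ + 2α₂ = 1.0986
CA = 1.0986 × 0.926 = 1.02 mmol/kg

CA = 1.02 mmol/kg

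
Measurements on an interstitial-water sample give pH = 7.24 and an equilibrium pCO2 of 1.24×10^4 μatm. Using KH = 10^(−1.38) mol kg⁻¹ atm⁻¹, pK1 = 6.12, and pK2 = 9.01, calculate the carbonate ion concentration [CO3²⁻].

[CO3²⁻] = 0.116 mmol/kg

[CO2*] = KH · pCO2 = 10^(−1.38) × 1.24×10^4×10^-6 = 5.169×10^-4 mol/kg
α₀ = 1/(1 + K1/[H⁺] + K1K2/[H⁺]²) = 1/(1 + 10^+1.12 + 10^-0.65) = 0.06941
DIC = [CO2*]/α₀ = 5.169×10^-4 / 0.06941 = 7.447 mmol/kg
[CO3²⁻] = α₂·DIC; α₂ = 0.01554, so [CO3²⁻] = 0.01554 × 7.447 = 0.116 mmol/kg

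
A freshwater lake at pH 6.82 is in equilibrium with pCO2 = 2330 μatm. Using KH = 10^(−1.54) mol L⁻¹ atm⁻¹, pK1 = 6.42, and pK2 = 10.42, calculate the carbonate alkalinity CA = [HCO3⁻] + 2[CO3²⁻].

CA = 0.169 mmol/L

[CO2*] = KH · pCO2 = 10^(−1.54) × 2330×10^-6 = 6.720×10^-5 mol/L
α₀ = 1/(1 + K1/[H⁺] + K1K2/[H⁺]²) = 1/(1 + 10^+0.40 + 10^-3.20) = 0.2847
DIC = [CO2*]/α₀ = 6.720×10^-5 / 0.2847 = 0.2360 mmol/L
CA = (α₁ + 2α₂)·DIC = (0.7151 + 2×0.0001796) × 0.2360 = 0.169 mmol/L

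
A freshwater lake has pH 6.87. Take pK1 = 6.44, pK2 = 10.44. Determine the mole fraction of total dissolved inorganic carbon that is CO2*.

α₀ = 1 / (1 + K1/[H⁺] + K1K2/[H⁺]²) = 1 / (1 + 10^+0.43 + 10^-3.14)
   = 1 / (1 + 2.6915 + 0.00072444) = 1/3.6923 = 0.2708

α₀ = 0.271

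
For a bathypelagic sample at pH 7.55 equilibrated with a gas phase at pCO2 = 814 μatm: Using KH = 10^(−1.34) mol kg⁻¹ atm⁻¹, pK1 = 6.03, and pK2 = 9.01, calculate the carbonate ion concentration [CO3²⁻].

[CO3²⁻] = 0.0427 mmol/kg

[CO2*] = KH · pCO2 = 10^(−1.34) × 814×10^-6 = 3.721×10^-5 mol/kg
α₀ = 1/(1 + K1/[H⁺] + K1K2/[H⁺]²) = 1/(1 + 10^+1.52 + 10^+0.06) = 0.02836
DIC = [CO2*]/α₀ = 3.721×10^-5 / 0.02836 = 1.312 mmol/kg
[CO3²⁻] = α₂·DIC; α₂ = 0.03256, so [CO3²⁻] = 0.03256 × 1.312 = 0.0427 mmol/kg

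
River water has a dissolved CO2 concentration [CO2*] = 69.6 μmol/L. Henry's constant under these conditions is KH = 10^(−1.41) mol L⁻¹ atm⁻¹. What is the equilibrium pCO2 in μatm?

pCO2 = 1790 μatm

KH = 10^(−1.41) = 3.890×10^-2 mol L⁻¹ atm⁻¹
pCO2 = [CO2*]/KH = 69.6×10^-6 / 3.890×10^-2 = 1.79×10^-3 atm = 1790 μatm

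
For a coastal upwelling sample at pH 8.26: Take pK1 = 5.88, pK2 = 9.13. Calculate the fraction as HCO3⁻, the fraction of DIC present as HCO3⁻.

α₁ = 0.878

α₁ = 1 / (1 + [H⁺]/K1 + K2/[H⁺]) = 1 / (1 + 10^-2.38 + 10^-0.87)
   = 1 / (1 + 0.0041687 + 0.13490) = 1/1.1391 = 0.8779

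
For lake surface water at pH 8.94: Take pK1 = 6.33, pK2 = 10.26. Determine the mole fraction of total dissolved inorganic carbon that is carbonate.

α₂ = 0.0456

α₂ = 1 / (1 + [H⁺]/K2 + [H⁺]²/(K1K2)) = 1 / (1 + 10^+1.32 + 10^-1.29)
   = 1 / (1 + 20.893 + 0.051286) = 1/21.944 = 0.04557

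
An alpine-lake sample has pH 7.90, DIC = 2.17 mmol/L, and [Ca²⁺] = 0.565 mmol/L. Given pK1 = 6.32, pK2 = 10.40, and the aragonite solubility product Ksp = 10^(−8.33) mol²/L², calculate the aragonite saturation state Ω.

Ω = 0.805

α₂ = 1 / (1 + [H⁺]/K2 + [H⁺]²/(K1K2)) = 1 / (1 + 10^+2.50 + 10^+0.92)
   = 1 / (1 + 316.23 + 8.3176) = 1/325.55 = 0.003072
[CO3²⁻] = α₂ × DIC = 0.003072 × 2.17 = 0.006666 mmol/L = 6.666 μmol/L
Ksp = 10^(−8.33) = 4.677×10^-9
Ω = [Ca²⁺][CO3²⁻]/Ksp = (0.565×10^-3)(6.666×10^-6) / 4.677×10^-9 = 0.805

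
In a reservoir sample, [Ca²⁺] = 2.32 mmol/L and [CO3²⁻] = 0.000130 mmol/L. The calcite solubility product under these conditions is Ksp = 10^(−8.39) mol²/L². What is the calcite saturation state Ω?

Ksp = 10^(−8.39) = 4.074×10^-9
Ω = [Ca²⁺][CO3²⁻]/Ksp = (2.32×10^-3)(0.000130×10^-3) / 4.074×10^-9 = 0.0740

Ω = 0.0740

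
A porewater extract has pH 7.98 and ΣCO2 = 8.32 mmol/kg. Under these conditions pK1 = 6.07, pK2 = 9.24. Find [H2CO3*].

[CO2*] = 0.0959 mmol/kg

α₀ = 1 / (1 + K1/[H⁺] + K1K2/[H⁺]²) = 1 / (1 + 10^+1.91 + 10^+0.65)
   = 1 / (1 + 81.283 + 4.4668) = 1/86.750 = 0.01153
[CO2*] = α₀ × DIC = 0.01153 × 8.32 = 0.0959 mmol/kg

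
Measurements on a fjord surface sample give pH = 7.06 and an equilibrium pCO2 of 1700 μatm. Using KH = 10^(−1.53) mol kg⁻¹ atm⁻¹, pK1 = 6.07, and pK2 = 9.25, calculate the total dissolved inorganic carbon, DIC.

[CO2*] = KH · pCO2 = 10^(−1.53) × 1700×10^-6 = 5.017×10^-5 mol/kg
α₀ = 1/(1 + K1/[H⁺] + K1K2/[H⁺]²) = 1/(1 + 10^+0.99 + 10^-1.20) = 0.09229
DIC = [CO2*]/α₀ = 5.017×10^-5 / 0.09229 = 0.544 mmol/kg

DIC = 0.544 mmol/kg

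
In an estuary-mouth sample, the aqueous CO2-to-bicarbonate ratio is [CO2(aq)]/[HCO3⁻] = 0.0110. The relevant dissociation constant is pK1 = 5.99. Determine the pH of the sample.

From K1 = [H⁺][HCO3⁻]/[CO2(aq)]:  pH = pK1 − log₁₀([CO2(aq)]/[HCO3⁻])
log₁₀(0.0110) = -1.959
pH = 5.99 − (-1.959) = 7.95

pH = 7.95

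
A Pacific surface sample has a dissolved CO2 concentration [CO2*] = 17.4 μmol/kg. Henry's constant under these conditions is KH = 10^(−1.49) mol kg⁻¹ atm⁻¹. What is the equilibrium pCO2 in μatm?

KH = 10^(−1.49) = 3.236×10^-2 mol kg⁻¹ atm⁻¹
pCO2 = [CO2*]/KH = 17.4×10^-6 / 3.236×10^-2 = 5.38×10^-4 atm = 538 μatm

pCO2 = 538 μatm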